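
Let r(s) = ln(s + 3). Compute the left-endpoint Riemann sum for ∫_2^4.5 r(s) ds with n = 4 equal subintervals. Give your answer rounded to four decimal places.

4.4357

Δs = (4.5 − 2)/4 = 0.625.
Left endpoints: 2, 2.625, 3.25, 3.875.
r(2) ≈ 1.6094, r(2.625) ≈ 1.7272, r(3.25) ≈ 1.8326, r(3.875) ≈ 1.9279.
Sum = Δs · [r(2) + r(2.625) + r(3.25) + r(3.875)].
Sum ≈ 4.4357.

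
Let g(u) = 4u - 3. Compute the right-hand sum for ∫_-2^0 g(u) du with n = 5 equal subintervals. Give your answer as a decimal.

Δu = (0 − (-2))/5 = 0.4.
Right endpoints: -1.6, -1.2, -0.8, -0.4, 0.
g(-1.6) = -9.4, g(-1.2) = -7.8, g(-0.8) = -6.2, g(-0.4) = -4.6, g(0) = -3.
Sum = Δu · [g(-1.6) + g(-1.2) + g(-0.8) + g(-0.4) + g(0)].
Sum = -12.4.

-12.4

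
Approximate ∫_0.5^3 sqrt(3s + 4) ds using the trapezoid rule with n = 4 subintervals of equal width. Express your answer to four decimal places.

7.5424

Δs = (3 − 0.5)/4 = 0.625.
f(0.5) ≈ 2.3452, f(1.125) ≈ 2.7157, f(1.75) ≈ 3.0414, f(2.375) ≈ 3.3354, f(3) ≈ 3.6056.
T_4 = (Δs/2)·[f(s_0) + 2f(s_1) + 2f(s_2) + 2f(s_3) + f(s_4)].
Sum ≈ 7.5424.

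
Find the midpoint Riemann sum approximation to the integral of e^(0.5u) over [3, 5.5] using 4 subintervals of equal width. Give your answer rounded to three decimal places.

22.231

Δu = (5.5 − 3)/4 = 0.625.
Midpoints: 3.3125, 3.9375, 4.5625, 5.1875.
f(3.3125) ≈ 5.240, f(3.9375) ≈ 7.162, f(4.5625) ≈ 9.789, f(5.1875) ≈ 13.380.
Sum = Δu · [f(3.3125) + f(3.9375) + f(4.5625) + f(5.1875)].
Sum ≈ 22.231.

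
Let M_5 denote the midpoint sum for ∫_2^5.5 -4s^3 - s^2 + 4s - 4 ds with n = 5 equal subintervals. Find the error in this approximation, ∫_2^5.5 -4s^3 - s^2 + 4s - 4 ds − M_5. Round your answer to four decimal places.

-6.5742

Exact integral: ∫_2^5.5 f(s) ds ≈ -913.354167.
M_5 = -906.78.
Error ≈ -913.354167 − (-906.78) ≈ -6.5742.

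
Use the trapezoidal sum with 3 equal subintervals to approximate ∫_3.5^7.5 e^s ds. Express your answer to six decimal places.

2030.403688

Δs = (7.5 − 3.5)/3 = 4/3.
f(3.5) ≈ 33.115452, f(29/6) ≈ 125.629027, f(37/6) ≈ 476.594806, f(7.5) ≈ 1808.042414.
T_3 = (Δs/2)·[f(s_0) + 2f(s_1) + 2f(s_2) + f(s_3)].
Sum ≈ 2030.403688.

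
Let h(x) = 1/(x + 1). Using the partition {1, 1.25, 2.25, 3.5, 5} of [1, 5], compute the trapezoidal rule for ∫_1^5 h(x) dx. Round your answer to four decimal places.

Subinterval widths: 0.25, 1, 1.25, 1.5.
h(1) = 0.5, h(1.25) = 4/9, h(2.25) = 4/13, h(3.5) = 2/9, h(5) = 1/6.
On each subinterval the trapezoid contributes (Δx_i/2)·[h(x_{i-1}) + h(x_i)].
Sum ≈ 1.1170.

1.1170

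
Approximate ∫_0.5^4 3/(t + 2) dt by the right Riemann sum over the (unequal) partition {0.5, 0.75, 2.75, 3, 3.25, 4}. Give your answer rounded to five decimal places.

2.20374

Subinterval widths: 0.25, 2, 0.25, 0.25, 0.75.
Right endpoints: 0.75, 2.75, 3, 3.25, 4.
f(0.75) = 12/11, f(2.75) = 12/19, f(3) = 0.6, f(3.25) = 4/7, f(4) = 0.5.
Sum = Σ Δt_i · f(t_i).
Sum ≈ 2.20374.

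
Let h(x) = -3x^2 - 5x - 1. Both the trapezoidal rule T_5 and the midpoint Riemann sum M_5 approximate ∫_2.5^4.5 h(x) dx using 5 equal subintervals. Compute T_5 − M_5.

T_5 = -112.66.
M_5 = -112.42.
T_5 − M_5 = -0.24.

-0.24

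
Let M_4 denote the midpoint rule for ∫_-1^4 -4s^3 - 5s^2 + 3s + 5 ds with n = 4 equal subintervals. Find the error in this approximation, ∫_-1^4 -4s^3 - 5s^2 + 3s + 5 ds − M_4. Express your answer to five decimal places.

Exact integral: ∫_-1^4 f(s) ds ≈ -315.8333333.
M_4 = -300.859375.
Error ≈ -315.8333333 − (-300.859375) ≈ -14.97396.

-14.97396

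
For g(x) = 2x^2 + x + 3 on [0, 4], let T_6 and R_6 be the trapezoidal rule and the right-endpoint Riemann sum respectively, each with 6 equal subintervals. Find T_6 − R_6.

-12

T_6 ≈ 63.259259.
R_6 ≈ 75.259259.
T_6 − R_6 = -12.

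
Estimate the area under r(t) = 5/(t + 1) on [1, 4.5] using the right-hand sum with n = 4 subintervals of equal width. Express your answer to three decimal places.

Δt = (4.5 − 1)/4 = 0.875.
Right endpoints: 1.875, 2.75, 3.625, 4.5.
r(1.875) = 40/23, r(2.75) = 4/3, r(3.625) = 40/37, r(4.5) = 10/11.
Sum = Δt · [r(1.875) + r(2.75) + r(3.625) + r(4.5)].
Sum ≈ 4.430.

4.430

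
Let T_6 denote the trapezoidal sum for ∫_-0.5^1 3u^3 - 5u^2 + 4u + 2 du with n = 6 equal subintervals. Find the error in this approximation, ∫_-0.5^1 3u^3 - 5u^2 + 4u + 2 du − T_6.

0.04296875

Exact integral: ∫_-0.5^1 f(u) du = 3.328125.
T_6 = 3.28515625.
Error = 3.328125 − 3.28515625 = 0.04296875.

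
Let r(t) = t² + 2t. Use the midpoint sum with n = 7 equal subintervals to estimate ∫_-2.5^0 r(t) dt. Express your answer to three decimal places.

Δt = (0 − (-2.5))/7 = 5/14.
Midpoints: -65/28, -55/28, -45/28, -1.25, -25/28, -15/28, -5/28.
r(-65/28) = 585/784, r(-55/28) = -55/784, r(-45/28) = -495/784, r(-1.25) = -0.9375, r(-25/28) = -775/784, r(-15/28) = -615/784, r(-5/28) = -255/784.
Sum = Δt · [r(-65/28) + r(-55/28) + r(-45/28) + ...].
Sum ≈ -1.068.

-1.068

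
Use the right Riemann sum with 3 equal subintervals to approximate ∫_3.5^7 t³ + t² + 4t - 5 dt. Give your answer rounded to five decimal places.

Δt = (7 − 3.5)/3 = 7/6.
Right endpoints: 14/3, 35/6, 7.
f(14/3) = 3701/27, f(35/6) = 54185/216, f(7) = 415.
Sum = Δt · [f(14/3) + f(35/6) + f(7)].
Sum ≈ 936.75231.

936.75231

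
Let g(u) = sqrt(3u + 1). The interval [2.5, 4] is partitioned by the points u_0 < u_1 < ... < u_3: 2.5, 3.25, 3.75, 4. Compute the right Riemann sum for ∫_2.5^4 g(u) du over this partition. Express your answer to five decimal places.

Subinterval widths: 0.75, 0.5, 0.25.
Right endpoints: 3.25, 3.75, 4.
g(3.25) ≈ 3.27872, g(3.75) ≈ 3.50000, g(4) ≈ 3.60555.
Sum = Σ Δu_i · g(u_i).
Sum ≈ 5.11043.

5.11043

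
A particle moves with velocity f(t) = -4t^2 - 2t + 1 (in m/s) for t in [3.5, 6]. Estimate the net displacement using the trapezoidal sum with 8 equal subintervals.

Δt = (6 − 3.5)/8 = 0.3125.
f(3.5) = -55, f(3.8125) = -64.765625, f(4.125) = -75.3125, f(4.4375) = -86.640625, f(4.75) = -98.75, f(5.0625) = -111.640625, f(5.375) = -125.3125, f(5.6875) = -139.765625, f(6) = -155.
T_8 = (Δt/2)·[f(t_0) + 2f(t_1) + ... + 2f(t_{7}) + f(t_8)].
Sum = -252.24609375.

-252.24609375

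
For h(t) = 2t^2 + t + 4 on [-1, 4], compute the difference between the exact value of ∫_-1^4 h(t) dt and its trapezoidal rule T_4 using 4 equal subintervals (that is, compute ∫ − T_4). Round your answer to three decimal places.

-2.604

Exact integral: ∫_-1^4 h(t) dt ≈ 70.83333.
T_4 = 73.4375.
Error ≈ 70.83333 − 73.4375 ≈ -2.604.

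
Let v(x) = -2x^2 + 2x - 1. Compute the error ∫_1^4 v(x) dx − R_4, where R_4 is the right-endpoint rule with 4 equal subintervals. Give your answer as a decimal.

Exact integral: ∫_1^4 v(x) dx = -30.
R_4 = -39.5625.
Error = -30 − (-39.5625) = 9.5625.

9.5625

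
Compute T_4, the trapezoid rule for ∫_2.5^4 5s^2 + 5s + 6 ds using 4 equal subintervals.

Δs = (4 − 2.5)/4 = 0.375.
f(2.5) = 49.75, f(2.875) = 61.703125, f(3.25) = 75.0625, f(3.625) = 89.828125, f(4) = 106.
T_4 = (Δs/2)·[f(s_0) + 2f(s_1) + 2f(s_2) + 2f(s_3) + f(s_4)].
Sum = 114.17578125.

114.17578125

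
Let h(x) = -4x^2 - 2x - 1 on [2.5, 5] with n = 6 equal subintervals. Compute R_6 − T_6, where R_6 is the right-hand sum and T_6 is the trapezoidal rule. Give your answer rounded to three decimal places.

R_6 ≈ -184.03935.
T_6 ≈ -167.37269.
R_6 − T_6 ≈ -16.667.

-16.667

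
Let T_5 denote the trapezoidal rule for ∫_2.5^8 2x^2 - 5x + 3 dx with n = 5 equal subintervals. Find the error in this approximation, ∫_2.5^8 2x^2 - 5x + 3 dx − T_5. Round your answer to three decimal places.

Exact integral: ∫_2.5^8 f(x) dx ≈ 203.04167.
T_5 = 205.26.
Error ≈ 203.04167 − 205.26 ≈ -2.218.

-2.218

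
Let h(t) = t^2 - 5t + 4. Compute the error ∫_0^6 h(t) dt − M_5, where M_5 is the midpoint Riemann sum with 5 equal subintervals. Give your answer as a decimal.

0.72

Exact integral: ∫_0^6 h(t) dt = 6.
M_5 = 5.28.
Error = 6 − 5.28 = 0.72.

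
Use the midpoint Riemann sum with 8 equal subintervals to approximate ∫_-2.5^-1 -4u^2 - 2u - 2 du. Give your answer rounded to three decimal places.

-17.232

Δu = (-1 − (-2.5))/8 = 0.1875.
Midpoints: -2.40625, -2.21875, -2.03125, -1.84375, -1.65625, -1.46875, -1.28125, -1.09375.
f(-2.40625) = -20.34765625, f(-2.21875) = -17.25390625, f(-2.03125) = -14.44140625, f(-1.84375) = -11.91015625, f(-1.65625) = -9.66015625, f(-1.46875) = -7.69140625, f(-1.28125) = -6.00390625, f(-1.09375) = -4.59765625.
Sum = Δu · [f(-2.40625) + f(-2.21875) + f(-2.03125) + ...].
Sum ≈ -17.232.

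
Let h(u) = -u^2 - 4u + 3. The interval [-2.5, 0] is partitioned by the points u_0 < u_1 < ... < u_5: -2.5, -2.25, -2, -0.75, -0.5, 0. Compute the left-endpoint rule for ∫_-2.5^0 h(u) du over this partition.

Subinterval widths: 0.25, 0.25, 1.25, 0.25, 0.5.
Left endpoints: -2.5, -2.25, -2, -0.75, -0.5.
h(-2.5) = 6.75, h(-2.25) = 6.9375, h(-2) = 7, h(-0.75) = 5.4375, h(-0.5) = 4.75.
Sum = Σ Δu_i · h(u_i).
Sum = 15.90625.

15.90625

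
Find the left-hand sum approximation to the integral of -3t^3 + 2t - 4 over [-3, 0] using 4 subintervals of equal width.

Δt = (0 − (-3))/4 = 0.75.
Left endpoints: -3, -2.25, -1.5, -0.75.
f(-3) = 71, f(-2.25) = 25.671875, f(-1.5) = 3.125, f(-0.75) = -4.234375.
Sum = Δt · [f(-3) + f(-2.25) + f(-1.5) + f(-0.75)].
Sum = 71.671875.

71.671875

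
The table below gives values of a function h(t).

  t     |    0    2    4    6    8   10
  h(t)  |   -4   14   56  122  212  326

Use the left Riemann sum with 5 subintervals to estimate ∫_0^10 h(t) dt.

800

Δt = 2.
Sum = 2·[(-4) + 14 + 56 + 122 + 212] = 800.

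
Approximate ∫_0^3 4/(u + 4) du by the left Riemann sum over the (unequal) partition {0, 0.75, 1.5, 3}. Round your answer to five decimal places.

2.47249

Subinterval widths: 0.75, 0.75, 1.5.
Left endpoints: 0, 0.75, 1.5.
f(0) = 1, f(0.75) = 16/19, f(1.5) = 8/11.
Sum = Σ Δu_i · f(u_i).
Sum ≈ 2.47249.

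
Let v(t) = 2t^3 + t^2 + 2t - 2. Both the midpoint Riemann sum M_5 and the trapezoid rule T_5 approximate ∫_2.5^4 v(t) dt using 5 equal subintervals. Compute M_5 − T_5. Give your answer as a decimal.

-0.691875

M_5 = 131.113125.
T_5 = 131.805.
M_5 − T_5 = -0.691875.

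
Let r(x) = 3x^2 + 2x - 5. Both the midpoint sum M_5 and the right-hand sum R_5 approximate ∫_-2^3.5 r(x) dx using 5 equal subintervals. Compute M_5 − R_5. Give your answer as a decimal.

M_5 = 29.96125.
R_5 = 54.615.
M_5 − R_5 = -24.65375.

-24.65375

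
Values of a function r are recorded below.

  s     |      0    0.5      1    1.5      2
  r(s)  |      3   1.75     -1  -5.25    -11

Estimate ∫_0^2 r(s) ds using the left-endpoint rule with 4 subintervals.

Δs = 0.5.
Sum = 0.5·[3 + 1.75 + (-1) + (-5.25)] = -0.75.

-0.75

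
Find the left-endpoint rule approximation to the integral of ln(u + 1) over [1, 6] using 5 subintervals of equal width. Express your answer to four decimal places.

Δu = (6 − 1)/5 = 1.
Left endpoints: 1, 2, 3, 4, 5.
f(1) ≈ 0.6931, f(2) ≈ 1.0986, f(3) ≈ 1.3863, f(4) ≈ 1.6094, f(5) ≈ 1.7918.
Sum = Δu · [f(1) + f(2) + f(3) + f(4) + f(5)].
Sum ≈ 6.5793.

6.5793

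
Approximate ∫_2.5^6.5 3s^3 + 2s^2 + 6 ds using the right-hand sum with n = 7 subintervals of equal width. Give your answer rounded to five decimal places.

Δs = (6.5 − 2.5)/7 = 4/7.
Right endpoints: 43/14, 51/14, 59/14, 67/14, 75/14, 83/14, 6.5.
f(43/14) = 306757/2744, f(51/14) = 487245/2744, f(59/14) = 730069/2744, f(67/14) = 1044445/2744, f(75/14) = 1439589/2744, f(83/14) = 1924717/2744, f(6.5) = 914.375.
Sum = Δs · [f(43/14) + f(51/14) + f(59/14) + ...].
Sum ≈ 1757.98980.

1757.98980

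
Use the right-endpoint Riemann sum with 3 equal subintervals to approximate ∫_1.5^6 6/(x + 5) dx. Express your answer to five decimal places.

2.89055

Δx = (6 − 1.5)/3 = 1.5.
Right endpoints: 3, 4.5, 6.
f(3) = 0.75, f(4.5) = 12/19, f(6) = 6/11.
Sum = Δx · [f(3) + f(4.5) + f(6)].
Sum ≈ 2.89055.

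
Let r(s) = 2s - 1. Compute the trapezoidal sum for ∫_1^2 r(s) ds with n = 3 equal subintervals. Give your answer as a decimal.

Δs = (2 − 1)/3 = 1/3.
r(1) = 1, r(4/3) = 5/3, r(5/3) = 7/3, r(2) = 3.
T_3 = (Δs/2)·[r(s_0) + 2r(s_1) + 2r(s_2) + r(s_3)].
Sum = 2.

2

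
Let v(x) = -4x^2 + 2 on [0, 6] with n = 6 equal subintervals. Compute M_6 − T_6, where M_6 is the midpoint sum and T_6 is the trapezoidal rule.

M_6 = -274.
T_6 = -280.
M_6 − T_6 = 6.

6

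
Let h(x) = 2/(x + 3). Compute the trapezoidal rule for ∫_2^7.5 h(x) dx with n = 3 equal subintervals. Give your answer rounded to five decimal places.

1.50093

Δx = (7.5 − 2)/3 = 11/6.
h(2) = 0.4, h(23/6) = 12/41, h(17/3) = 3/13, h(7.5) = 4/21.
T_3 = (Δx/2)·[h(x_0) + 2h(x_1) + 2h(x_2) + h(x_3)].
Sum ≈ 1.50093.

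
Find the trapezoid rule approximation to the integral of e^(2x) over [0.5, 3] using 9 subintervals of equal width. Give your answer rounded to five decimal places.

Δx = (3 − 0.5)/9 = 5/18.
f(0.5) ≈ 2.71828, f(7/9) ≈ 4.73772, f(19/18) ≈ 8.25741, f(4/3) ≈ 14.39192, f(29/18) ≈ 25.08380, f(17/9) ≈ 43.71878, f(13/6) ≈ 76.19786, f(22/9) ≈ 132.80593, f(49/18) ≈ 231.46865, f(3) ≈ 403.42879.
T_9 = (Δx/2)·[f(x_0) + 2f(x_1) + ... + 2f(x_{8}) + f(x_9)].
Sum ≈ 205.48211.

205.48211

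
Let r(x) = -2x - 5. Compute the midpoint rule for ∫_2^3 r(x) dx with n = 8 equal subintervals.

Δx = (3 − 2)/8 = 0.125.
Midpoints: 2.0625, 2.1875, 2.3125, 2.4375, 2.5625, 2.6875, 2.8125, 2.9375.
r(2.0625) = -9.125, r(2.1875) = -9.375, r(2.3125) = -9.625, r(2.4375) = -9.875, r(2.5625) = -10.125, r(2.6875) = -10.375, r(2.8125) = -10.625, r(2.9375) = -10.875.
Sum = Δx · [r(2.0625) + r(2.1875) + r(2.3125) + ...].
Sum = -10.

-10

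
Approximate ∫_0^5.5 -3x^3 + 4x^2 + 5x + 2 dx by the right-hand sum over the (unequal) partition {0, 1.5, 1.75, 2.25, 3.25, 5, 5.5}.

Subinterval widths: 1.5, 0.25, 0.5, 1, 1.75, 0.5.
Right endpoints: 1.5, 1.75, 2.25, 3.25, 5, 5.5.
f(1.5) = 8.375, f(1.75) = 6.921875, f(2.25) = -0.671875, f(3.25) = -42.484375, f(5) = -248, f(5.5) = -348.625.
Sum = Σ Δx_i · f(x_i).
Sum = -636.83984375.

-636.83984375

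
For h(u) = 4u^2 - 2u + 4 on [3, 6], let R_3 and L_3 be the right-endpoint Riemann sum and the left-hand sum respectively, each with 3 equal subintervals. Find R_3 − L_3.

102

R_3 = 290.
L_3 = 188.
R_3 − L_3 = 102.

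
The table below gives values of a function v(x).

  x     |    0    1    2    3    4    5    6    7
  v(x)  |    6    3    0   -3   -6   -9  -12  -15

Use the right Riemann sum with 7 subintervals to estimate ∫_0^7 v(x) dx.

-42

Δx = 1.
Sum = 1·[3 + 0 + (-3) + (-6) + (-9) + (-12) + (-15)] = -42.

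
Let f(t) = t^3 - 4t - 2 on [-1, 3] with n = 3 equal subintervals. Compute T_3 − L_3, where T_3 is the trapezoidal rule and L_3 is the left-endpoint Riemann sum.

T_3 ≈ -0.44444.
L_3 ≈ -8.44444.
T_3 − L_3 = 8.

8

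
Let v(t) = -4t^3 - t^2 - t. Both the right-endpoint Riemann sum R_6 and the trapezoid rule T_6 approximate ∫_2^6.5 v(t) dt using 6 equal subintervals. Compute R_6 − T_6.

-415.96875

R_6 = -2314.96875.
T_6 = -1899.
R_6 − T_6 = -415.96875.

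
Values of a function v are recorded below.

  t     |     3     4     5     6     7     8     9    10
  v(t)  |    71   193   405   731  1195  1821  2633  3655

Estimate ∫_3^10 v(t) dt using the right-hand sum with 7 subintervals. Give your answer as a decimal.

Δt = 1.
Sum = 1·[193 + 405 + 731 + 1195 + 1821 + 2633 + 3655] = 10633.

10633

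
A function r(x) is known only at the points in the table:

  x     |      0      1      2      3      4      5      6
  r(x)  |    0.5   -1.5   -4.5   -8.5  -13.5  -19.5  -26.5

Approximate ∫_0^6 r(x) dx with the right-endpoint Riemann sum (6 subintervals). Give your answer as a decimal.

-74

Δx = 1.
Sum = 1·[(-1.5) + (-4.5) + (-8.5) + (-13.5) + (-19.5) + (-26.5)] = -74.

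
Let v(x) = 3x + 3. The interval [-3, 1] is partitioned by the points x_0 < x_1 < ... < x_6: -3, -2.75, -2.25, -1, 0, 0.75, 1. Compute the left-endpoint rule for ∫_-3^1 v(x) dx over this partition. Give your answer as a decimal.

Subinterval widths: 0.25, 0.5, 1.25, 1, 0.75, 0.25.
Left endpoints: -3, -2.75, -2.25, -1, 0, 0.75.
v(-3) = -6, v(-2.75) = -5.25, v(-2.25) = -3.75, v(-1) = 0, v(0) = 3, v(0.75) = 5.25.
Sum = Σ Δx_i · v(x_i).
Sum = -5.25.

-5.25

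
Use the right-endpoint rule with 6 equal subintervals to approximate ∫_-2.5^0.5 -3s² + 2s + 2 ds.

-10.125

Δs = (0.5 − (-2.5))/6 = 0.5.
Right endpoints: -2, -1.5, -1, -0.5, 0, 0.5.
f(-2) = -14, f(-1.5) = -7.75, f(-1) = -3, f(-0.5) = 0.25, f(0) = 2, f(0.5) = 2.25.
Sum = Δs · [f(-2) + f(-1.5) + f(-1) + ...].
Sum = -10.125.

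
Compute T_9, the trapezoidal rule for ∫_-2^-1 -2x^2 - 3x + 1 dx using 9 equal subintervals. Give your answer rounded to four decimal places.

0.8292

Δx = (-1 − (-2))/9 = 1/9.
f(-2) = -1, f(-17/9) = -38/81, f(-16/9) = 1/81, f(-5/3) = 4/9, f(-14/9) = 67/81, f(-13/9) = 94/81, f(-4/3) = 13/9, f(-11/9) = 136/81, f(-10/9) = 151/81, f(-1) = 2.
T_9 = (Δx/2)·[f(x_0) + 2f(x_1) + ... + 2f(x_{8}) + f(x_9)].
Sum ≈ 0.8292.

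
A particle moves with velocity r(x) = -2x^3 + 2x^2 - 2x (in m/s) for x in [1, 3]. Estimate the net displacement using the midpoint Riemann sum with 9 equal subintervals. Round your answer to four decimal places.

-30.5844

Δx = (3 − 1)/9 = 2/9.
Midpoints: 10/9, 4/3, 14/9, 16/9, 2, 20/9, 22/9, 8/3, 26/9.
r(10/9) = -1820/729, r(4/3) = -104/27, r(14/9) = -4228/729, r(16/9) = -6176/729, r(2) = -12, r(20/9) = -12040/729, r(22/9) = -16148/729, r(8/3) = -784/27, r(26/9) = -27196/729.
Sum = Δx · [r(10/9) + r(4/3) + r(14/9) + ...].
Sum ≈ -30.5844.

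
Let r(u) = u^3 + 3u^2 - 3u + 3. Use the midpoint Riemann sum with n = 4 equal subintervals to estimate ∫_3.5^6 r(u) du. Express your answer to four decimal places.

Δu = (6 − 3.5)/4 = 0.625.
Midpoints: 3.8125, 4.4375, 5.0625, 5.6875.
r(3.8125) = 371029/4096, r(4.4375) = 557639/4096, r(5.0625) = 796449/4096, r(5.6875) = 1093459/4096.
Sum = Δu · [r(3.8125) + r(4.4375) + r(5.0625) + r(5.6875)].
Sum ≈ 430.0806.

430.0806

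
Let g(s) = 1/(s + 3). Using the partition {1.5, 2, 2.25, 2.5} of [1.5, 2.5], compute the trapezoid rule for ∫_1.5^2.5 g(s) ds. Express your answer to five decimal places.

0.20090

Subinterval widths: 0.5, 0.25, 0.25.
g(1.5) = 2/9, g(2) = 0.2, g(2.25) = 4/21, g(2.5) = 2/11.
On each subinterval the trapezoid contributes (Δs_i/2)·[g(s_{i-1}) + g(s_i)].
Sum ≈ 0.20090.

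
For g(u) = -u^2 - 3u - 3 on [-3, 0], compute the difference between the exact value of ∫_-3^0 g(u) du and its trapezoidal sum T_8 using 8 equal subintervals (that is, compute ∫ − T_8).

Exact integral: ∫_-3^0 g(u) du = -4.5.
T_8 = -4.5703125.
Error = -4.5 − (-4.5703125) = 0.0703125.

0.0703125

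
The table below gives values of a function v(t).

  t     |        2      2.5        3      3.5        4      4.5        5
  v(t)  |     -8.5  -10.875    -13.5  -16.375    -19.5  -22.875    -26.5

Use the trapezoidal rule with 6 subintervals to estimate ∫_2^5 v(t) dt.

-50.3125

Δt = 0.5.
T_6 = (0.5/2)·[(-8.5) + 2·(-10.875) + 2·(-13.5) + 2·(-16.375) + 2·(-19.5) + 2·(-22.875) + (-26.5)] = -50.3125.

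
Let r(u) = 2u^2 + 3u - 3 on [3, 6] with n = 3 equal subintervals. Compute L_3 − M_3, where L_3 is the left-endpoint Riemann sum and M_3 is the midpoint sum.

L_3 = 127.
M_3 = 157.
L_3 − M_3 = -30.

-30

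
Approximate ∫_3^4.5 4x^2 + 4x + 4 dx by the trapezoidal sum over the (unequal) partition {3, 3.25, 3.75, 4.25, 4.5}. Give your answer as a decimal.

Subinterval widths: 0.25, 0.5, 0.5, 0.25.
f(3) = 52, f(3.25) = 59.25, f(3.75) = 75.25, f(4.25) = 93.25, f(4.5) = 103.
On each subinterval the trapezoid contributes (Δx_i/2)·[f(x_{i-1}) + f(x_i)].
Sum = 114.1875.

114.1875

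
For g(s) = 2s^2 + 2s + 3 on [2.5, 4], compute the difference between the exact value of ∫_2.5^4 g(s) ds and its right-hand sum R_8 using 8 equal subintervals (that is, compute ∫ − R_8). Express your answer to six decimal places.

Exact integral: ∫_2.5^4 g(s) ds = 46.5.
R_8 ≈ 48.62695312.
Error ≈ 46.5 − 48.62695312 ≈ -2.126953.

-2.126953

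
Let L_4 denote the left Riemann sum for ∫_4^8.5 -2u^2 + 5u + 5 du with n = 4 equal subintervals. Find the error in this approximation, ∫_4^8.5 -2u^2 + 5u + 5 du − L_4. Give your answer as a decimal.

-48.7265625

Exact integral: ∫_4^8.5 f(u) du = -203.625.
L_4 = -154.8984375.
Error = -203.625 − (-154.8984375) = -48.7265625.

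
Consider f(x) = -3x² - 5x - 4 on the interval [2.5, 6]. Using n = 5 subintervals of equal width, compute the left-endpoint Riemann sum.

-252.245

Δx = (6 − 2.5)/5 = 0.7.
Left endpoints: 2.5, 3.2, 3.9, 4.6, 5.3.
f(2.5) = -35.25, f(3.2) = -50.72, f(3.9) = -69.13, f(4.6) = -90.48, f(5.3) = -114.77.
Sum = Δx · [f(2.5) + f(3.2) + f(3.9) + f(4.6) + f(5.3)].
Sum = -252.245.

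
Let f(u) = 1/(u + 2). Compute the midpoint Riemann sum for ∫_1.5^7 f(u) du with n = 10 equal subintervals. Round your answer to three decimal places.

Δu = (7 − 1.5)/10 = 0.55.
Midpoints: 1.775, 2.325, 2.875, 3.425, 3.975, 4.525, 5.075, 5.625, 6.175, 6.725.
f(1.775) = 40/151, f(2.325) = 40/173, f(2.875) = 8/39, f(3.425) = 40/217, f(3.975) = 40/239, f(4.525) = 40/261, f(5.075) = 40/283, f(5.625) = 8/61, f(6.175) = 40/327, f(6.725) = 40/349.
Sum = Δu · [f(1.775) + f(2.325) + f(2.875) + ...].
Sum ≈ 0.944.

0.944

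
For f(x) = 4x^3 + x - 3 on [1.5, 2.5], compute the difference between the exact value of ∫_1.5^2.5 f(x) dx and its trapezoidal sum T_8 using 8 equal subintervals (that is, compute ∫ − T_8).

-0.0625

Exact integral: ∫_1.5^2.5 f(x) dx = 33.
T_8 = 33.0625.
Error = 33 − 33.0625 = -0.0625.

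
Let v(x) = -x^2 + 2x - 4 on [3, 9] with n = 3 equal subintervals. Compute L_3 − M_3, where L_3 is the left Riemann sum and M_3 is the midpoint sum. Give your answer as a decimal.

54

L_3 = -130.
M_3 = -184.
L_3 − M_3 = 54.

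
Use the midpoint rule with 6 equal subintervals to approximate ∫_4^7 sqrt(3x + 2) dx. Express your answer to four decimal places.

Δx = (7 − 4)/6 = 0.5.
Midpoints: 4.25, 4.75, 5.25, 5.75, 6.25, 6.75.
f(4.25) ≈ 3.8406, f(4.75) ≈ 4.0311, f(5.25) ≈ 4.2131, f(5.75) ≈ 4.3875, f(6.25) ≈ 4.5552, f(6.75) ≈ 4.7170.
Sum = Δx · [f(4.25) + f(4.75) + f(5.25) + ...].
Sum ≈ 12.8722.

12.8722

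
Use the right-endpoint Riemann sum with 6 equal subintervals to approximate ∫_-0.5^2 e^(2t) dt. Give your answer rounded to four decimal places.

39.9644

Δt = (2 − (-0.5))/6 = 5/12.
Right endpoints: -1/12, 1/3, 0.75, 7/6, 19/12, 2.
f(-1/12) ≈ 0.8465, f(1/3) ≈ 1.9477, f(0.75) ≈ 4.4817, f(7/6) ≈ 10.3123, f(19/12) ≈ 23.7283, f(2) ≈ 54.5982.
Sum = Δt · [f(-1/12) + f(1/3) + f(0.75) + ...].
Sum ≈ 39.9644.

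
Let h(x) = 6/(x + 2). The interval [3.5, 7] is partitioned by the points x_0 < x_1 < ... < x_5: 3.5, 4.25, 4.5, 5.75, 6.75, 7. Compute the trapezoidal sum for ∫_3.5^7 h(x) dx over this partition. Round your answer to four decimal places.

2.9643

Subinterval widths: 0.75, 0.25, 1.25, 1, 0.25.
h(3.5) = 12/11, h(4.25) = 0.96, h(4.5) = 12/13, h(5.75) = 24/31, h(6.75) = 24/35, h(7) = 2/3.
On each subinterval the trapezoid contributes (Δx_i/2)·[h(x_{i-1}) + h(x_i)].
Sum ≈ 2.9643.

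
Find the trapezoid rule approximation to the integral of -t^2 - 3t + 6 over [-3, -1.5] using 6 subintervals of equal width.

11.234375

Δt = (-1.5 − (-3))/6 = 0.25.
f(-3) = 6, f(-2.75) = 6.6875, f(-2.5) = 7.25, f(-2.25) = 7.6875, f(-2) = 8, f(-1.75) = 8.1875, f(-1.5) = 8.25.
T_6 = (Δt/2)·[f(t_0) + 2f(t_1) + ... + 2f(t_{5}) + f(t_6)].
Sum = 11.234375.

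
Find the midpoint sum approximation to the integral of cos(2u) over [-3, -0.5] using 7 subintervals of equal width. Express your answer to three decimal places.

-0.573

Δu = (-0.5 − (-3))/7 = 5/14.
Midpoints: -79/28, -69/28, -59/28, -1.75, -39/28, -29/28, -19/28.
f(-79/28) ≈ 0.802, f(-69/28) ≈ 0.215, f(-59/28) ≈ -0.478, f(-1.75) ≈ -0.936, f(-39/28) ≈ -0.937, f(-29/28) ≈ -0.480, f(-19/28) ≈ 0.212.
Sum = Δu · [f(-79/28) + f(-69/28) + f(-59/28) + ...].
Sum ≈ -0.573.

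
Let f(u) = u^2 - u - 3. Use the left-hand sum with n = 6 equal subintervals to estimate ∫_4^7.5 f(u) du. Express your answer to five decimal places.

Δu = (7.5 − 4)/6 = 7/12.
Left endpoints: 4, 55/12, 31/6, 5.75, 19/3, 83/12.
f(4) = 9, f(55/12) = 1933/144, f(31/6) = 667/36, f(5.75) = 24.3125, f(19/3) = 277/9, f(83/12) = 5461/144.
Sum = Δu · [f(4) + f(55/12) + f(31/6) + ...].
Sum ≈ 78.14641.

78.14641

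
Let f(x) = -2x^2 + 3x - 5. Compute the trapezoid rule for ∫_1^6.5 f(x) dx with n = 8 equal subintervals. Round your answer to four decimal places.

-148.9082

Δx = (6.5 − 1)/8 = 0.6875.
f(1) = -4, f(1.6875) = -5.6328125, f(2.375) = -9.15625, f(3.0625) = -14.5703125, f(3.75) = -21.875, f(4.4375) = -31.0703125, f(5.125) = -42.15625, f(5.8125) = -55.1328125, f(6.5) = -70.
T_8 = (Δx/2)·[f(x_0) + 2f(x_1) + ... + 2f(x_{7}) + f(x_8)].
Sum ≈ -148.9082.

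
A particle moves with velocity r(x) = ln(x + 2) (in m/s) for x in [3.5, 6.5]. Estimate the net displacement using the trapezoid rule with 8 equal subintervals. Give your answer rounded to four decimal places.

5.8137

Δx = (6.5 − 3.5)/8 = 0.375.
r(3.5) ≈ 1.7047, r(3.875) ≈ 1.7707, r(4.25) ≈ 1.8326, r(4.625) ≈ 1.8909, r(5) ≈ 1.9459, r(5.375) ≈ 1.9981, r(5.75) ≈ 2.0477, r(6.125) ≈ 2.0949, r(6.5) ≈ 2.1401.
T_8 = (Δx/2)·[r(x_0) + 2r(x_1) + ... + 2r(x_{7}) + r(x_8)].
Sum ≈ 5.8137.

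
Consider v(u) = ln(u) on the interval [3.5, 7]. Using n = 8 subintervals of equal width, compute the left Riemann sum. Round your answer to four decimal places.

Δu = (7 − 3.5)/8 = 0.4375.
Left endpoints: 3.5, 3.9375, 4.375, 4.8125, 5.25, 5.6875, 6.125, 6.5625.
v(3.5) ≈ 1.2528, v(3.9375) ≈ 1.3705, v(4.375) ≈ 1.4759, v(4.8125) ≈ 1.5712, v(5.25) ≈ 1.6582, v(5.6875) ≈ 1.7383, v(6.125) ≈ 1.8124, v(6.5625) ≈ 1.8814.
Sum = Δu · [v(3.5) + v(3.9375) + v(4.375) + ...].
Sum ≈ 5.5828.

5.5828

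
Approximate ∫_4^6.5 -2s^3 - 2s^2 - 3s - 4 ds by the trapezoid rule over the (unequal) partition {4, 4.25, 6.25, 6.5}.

Subinterval widths: 0.25, 2, 0.25.
f(4) = -176, f(4.25) = -206.40625, f(6.25) = -589.15625, f(6.5) = -657.25.
On each subinterval the trapezoid contributes (Δs_i/2)·[f(s_{i-1}) + f(s_i)].
Sum = -999.1640625.

-999.1640625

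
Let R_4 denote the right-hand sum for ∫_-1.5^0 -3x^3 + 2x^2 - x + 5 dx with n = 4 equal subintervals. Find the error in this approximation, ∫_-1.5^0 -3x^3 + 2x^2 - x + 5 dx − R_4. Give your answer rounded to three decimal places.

Exact integral: ∫_-1.5^0 f(x) dx = 14.671875.
R_4 ≈ 11.95605.
Error ≈ 14.671875 − 11.95605 ≈ 2.716.

2.716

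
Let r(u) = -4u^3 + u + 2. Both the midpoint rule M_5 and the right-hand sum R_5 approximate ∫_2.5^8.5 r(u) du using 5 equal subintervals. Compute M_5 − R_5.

1575.36

M_5 = -5088.48.
R_5 = -6663.84.
M_5 − R_5 = 1575.36.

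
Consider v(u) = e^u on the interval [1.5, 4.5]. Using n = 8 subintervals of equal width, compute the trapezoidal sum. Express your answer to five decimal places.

86.53547

Δu = (4.5 − 1.5)/8 = 0.375.
v(1.5) ≈ 4.48169, v(1.875) ≈ 6.52082, v(2.25) ≈ 9.48774, v(2.625) ≈ 13.80457, v(3) ≈ 20.08554, v(3.375) ≈ 29.22428, v(3.75) ≈ 42.52108, v(4.125) ≈ 61.86781, v(4.5) ≈ 90.01713.
T_8 = (Δu/2)·[v(u_0) + 2v(u_1) + ... + 2v(u_{7}) + v(u_8)].
Sum ≈ 86.53547.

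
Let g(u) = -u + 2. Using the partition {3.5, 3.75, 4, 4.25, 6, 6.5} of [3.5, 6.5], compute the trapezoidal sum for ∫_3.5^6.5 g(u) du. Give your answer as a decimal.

Subinterval widths: 0.25, 0.25, 0.25, 1.75, 0.5.
g(3.5) = -1.5, g(3.75) = -1.75, g(4) = -2, g(4.25) = -2.25, g(6) = -4, g(6.5) = -4.5.
On each subinterval the trapezoid contributes (Δu_i/2)·[g(u_{i-1}) + g(u_i)].
Sum = -9.

-9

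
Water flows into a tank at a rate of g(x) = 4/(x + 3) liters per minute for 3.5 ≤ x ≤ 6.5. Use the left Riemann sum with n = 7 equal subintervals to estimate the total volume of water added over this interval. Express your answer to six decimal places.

Δx = (6.5 − 3.5)/7 = 3/7.
Left endpoints: 3.5, 55/14, 61/14, 67/14, 73/14, 79/14, 85/14.
g(3.5) = 8/13, g(55/14) = 56/97, g(61/14) = 56/103, g(67/14) = 56/109, g(73/14) = 56/115, g(79/14) = 56/121, g(85/14) = 56/127.
Sum = Δx · [g(3.5) + g(55/14) + g(61/14) + ...].
Sum ≈ 1.560371.

1.560371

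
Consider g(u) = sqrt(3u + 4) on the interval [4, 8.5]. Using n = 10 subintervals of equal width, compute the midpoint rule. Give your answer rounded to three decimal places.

Δu = (8.5 − 4)/10 = 0.45.
Midpoints: 4.225, 4.675, 5.125, 5.575, 6.025, 6.475, 6.925, 7.375, 7.825, 8.275.
g(4.225) ≈ 4.084, g(4.675) ≈ 4.246, g(5.125) ≈ 4.402, g(5.575) ≈ 4.552, g(6.025) ≈ 4.698, g(6.475) ≈ 4.840, g(6.925) ≈ 4.977, g(7.375) ≈ 5.111, g(7.825) ≈ 5.242, g(8.275) ≈ 5.369.
Sum = Δu · [g(4.225) + g(4.675) + g(5.125) + ...].
Sum ≈ 21.384.

21.384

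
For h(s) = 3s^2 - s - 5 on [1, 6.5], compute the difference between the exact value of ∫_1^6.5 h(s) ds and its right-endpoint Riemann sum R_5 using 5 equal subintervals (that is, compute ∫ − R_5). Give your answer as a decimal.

Exact integral: ∫_1^6.5 h(s) ds = 225.5.
R_5 = 293.865.
Error = 225.5 − 293.865 = -68.365.

-68.365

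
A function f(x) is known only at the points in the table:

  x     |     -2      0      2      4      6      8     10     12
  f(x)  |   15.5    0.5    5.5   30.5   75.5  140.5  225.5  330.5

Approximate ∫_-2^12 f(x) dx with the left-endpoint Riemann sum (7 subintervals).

Δx = 2.
Sum = 2·[15.5 + 0.5 + 5.5 + 30.5 + 75.5 + 140.5 + 225.5] = 987.

987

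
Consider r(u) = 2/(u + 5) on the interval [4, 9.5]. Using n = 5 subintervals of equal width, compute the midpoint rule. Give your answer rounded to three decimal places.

Δu = (9.5 − 4)/5 = 1.1.
Midpoints: 4.55, 5.65, 6.75, 7.85, 8.95.
r(4.55) = 40/191, r(5.65) = 40/213, r(6.75) = 8/47, r(7.85) = 40/257, r(8.95) = 40/279.
Sum = Δu · [r(4.55) + r(5.65) + r(6.75) + r(7.85) + r(8.95)].
Sum ≈ 0.953.

0.953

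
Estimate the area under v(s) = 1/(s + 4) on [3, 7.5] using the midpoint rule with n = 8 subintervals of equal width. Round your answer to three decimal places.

Δs = (7.5 − 3)/8 = 0.5625.
Midpoints: 3.28125, 3.84375, 4.40625, 4.96875, 5.53125, 6.09375, 6.65625, 7.21875.
v(3.28125) = 32/233, v(3.84375) = 32/251, v(4.40625) = 32/269, v(4.96875) = 32/287, v(5.53125) = 32/305, v(6.09375) = 32/323, v(6.65625) = 32/341, v(7.21875) = 32/359.
Sum = Δs · [v(3.28125) + v(3.84375) + v(4.40625) + ...].
Sum ≈ 0.496.

0.496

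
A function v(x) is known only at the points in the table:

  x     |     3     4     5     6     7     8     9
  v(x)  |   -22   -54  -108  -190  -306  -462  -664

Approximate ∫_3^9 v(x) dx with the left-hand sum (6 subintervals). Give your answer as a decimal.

Δx = 1.
Sum = 1·[(-22) + (-54) + (-108) + (-190) + (-306) + (-462)] = -1142.

-1142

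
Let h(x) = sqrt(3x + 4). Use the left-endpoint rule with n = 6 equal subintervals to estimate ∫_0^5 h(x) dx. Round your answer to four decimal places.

15.6203

Δx = (5 − 0)/6 = 5/6.
Left endpoints: 0, 5/6, 5/3, 2.5, 10/3, 25/6.
h(0) ≈ 2.0000, h(5/6) ≈ 2.5495, h(5/3) ≈ 3.0000, h(2.5) ≈ 3.3912, h(10/3) ≈ 3.7417, h(25/6) ≈ 4.0620.
Sum = Δx · [h(0) + h(5/6) + h(5/3) + ...].
Sum ≈ 15.6203.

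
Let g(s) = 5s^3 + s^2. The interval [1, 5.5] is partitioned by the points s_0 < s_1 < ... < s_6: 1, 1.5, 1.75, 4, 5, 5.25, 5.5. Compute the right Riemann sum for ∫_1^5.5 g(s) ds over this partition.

Subinterval widths: 0.5, 0.25, 2.25, 1, 0.25, 0.25.
Right endpoints: 1.5, 1.75, 4, 5, 5.25, 5.5.
g(1.5) = 19.125, g(1.75) = 29.859375, g(4) = 336, g(5) = 650, g(5.25) = 751.078125, g(5.5) = 862.125.
Sum = Σ Δs_i · g(s_i).
Sum = 1826.328125.

1826.328125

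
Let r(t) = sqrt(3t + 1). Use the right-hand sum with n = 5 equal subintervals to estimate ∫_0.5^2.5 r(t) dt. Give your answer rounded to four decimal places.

Δt = (2.5 − 0.5)/5 = 0.4.
Right endpoints: 0.9, 1.3, 1.7, 2.1, 2.5.
r(0.9) ≈ 1.9235, r(1.3) ≈ 2.2136, r(1.7) ≈ 2.4698, r(2.1) ≈ 2.7019, r(2.5) ≈ 2.9155.
Sum = Δt · [r(0.9) + r(1.3) + r(1.7) + r(2.1) + r(2.5)].
Sum ≈ 4.8897.

4.8897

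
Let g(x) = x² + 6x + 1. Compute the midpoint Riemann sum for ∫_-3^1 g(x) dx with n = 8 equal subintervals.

-10.75

Δx = (1 − (-3))/8 = 0.5.
Midpoints: -2.75, -2.25, -1.75, -1.25, -0.75, -0.25, 0.25, 0.75.
g(-2.75) = -7.9375, g(-2.25) = -7.4375, g(-1.75) = -6.4375, g(-1.25) = -4.9375, g(-0.75) = -2.9375, g(-0.25) = -0.4375, g(0.25) = 2.5625, g(0.75) = 6.0625.
Sum = Δx · [g(-2.75) + g(-2.25) + g(-1.75) + ...].
Sum = -10.75.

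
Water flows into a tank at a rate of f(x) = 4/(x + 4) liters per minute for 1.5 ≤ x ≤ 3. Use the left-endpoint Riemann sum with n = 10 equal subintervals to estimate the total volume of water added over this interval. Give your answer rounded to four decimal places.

Δx = (3 − 1.5)/10 = 0.15.
Left endpoints: 1.5, 1.65, 1.8, 1.95, 2.1, 2.25, 2.4, 2.55, 2.7, 2.85.
f(1.5) = 8/11, f(1.65) = 80/113, f(1.8) = 20/29, f(1.95) = 80/119, f(2.1) = 40/61, f(2.25) = 0.64, f(2.4) = 0.625, f(2.55) = 80/131, f(2.7) = 40/67, f(2.85) = 80/137.
Sum = Δx · [f(1.5) + f(1.65) + f(1.8) + ...].
Sum ≈ 0.9764.

0.9764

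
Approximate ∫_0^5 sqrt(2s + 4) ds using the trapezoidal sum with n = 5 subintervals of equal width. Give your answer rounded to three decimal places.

Δs = (5 − 0)/5 = 1.
f(0) ≈ 2.000, f(1) ≈ 2.449, f(2) ≈ 2.828, f(3) ≈ 3.162, f(4) ≈ 3.464, f(5) ≈ 3.742.
T_5 = (Δs/2)·[f(s_0) + 2f(s_1) + ... + 2f(s_{4}) + f(s_5)].
Sum ≈ 14.775.

14.775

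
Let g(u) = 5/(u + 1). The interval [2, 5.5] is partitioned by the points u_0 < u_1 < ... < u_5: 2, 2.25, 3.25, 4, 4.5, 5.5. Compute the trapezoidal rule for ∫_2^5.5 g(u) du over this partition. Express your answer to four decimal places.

3.8907

Subinterval widths: 0.25, 1, 0.75, 0.5, 1.
g(2) = 5/3, g(2.25) = 20/13, g(3.25) = 20/17, g(4) = 1, g(4.5) = 10/11, g(5.5) = 10/13.
On each subinterval the trapezoid contributes (Δu_i/2)·[g(u_{i-1}) + g(u_i)].
Sum ≈ 3.8907.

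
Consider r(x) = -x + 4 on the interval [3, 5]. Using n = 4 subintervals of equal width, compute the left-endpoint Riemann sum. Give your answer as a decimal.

0.5

Δx = (5 − 3)/4 = 0.5.
Left endpoints: 3, 3.5, 4, 4.5.
r(3) = 1, r(3.5) = 0.5, r(4) = 0, r(4.5) = -0.5.
Sum = Δx · [r(3) + r(3.5) + r(4) + r(4.5)].
Sum = 0.5.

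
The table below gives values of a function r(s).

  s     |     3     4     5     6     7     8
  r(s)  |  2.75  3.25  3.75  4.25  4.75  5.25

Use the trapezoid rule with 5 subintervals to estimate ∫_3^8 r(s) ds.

Δs = 1.
T_5 = (1/2)·[2.75 + 2·3.25 + 2·3.75 + 2·4.25 + 2·4.75 + 5.25] = 20.

20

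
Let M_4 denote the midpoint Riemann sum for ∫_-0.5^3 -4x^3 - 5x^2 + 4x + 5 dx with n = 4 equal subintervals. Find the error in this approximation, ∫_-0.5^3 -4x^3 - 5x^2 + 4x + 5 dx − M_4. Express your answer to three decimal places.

Exact integral: ∫_-0.5^3 f(x) dx ≈ -91.14583.
M_4 = -86.6796875.
Error ≈ -91.14583 − (-86.6796875) ≈ -4.466.

-4.466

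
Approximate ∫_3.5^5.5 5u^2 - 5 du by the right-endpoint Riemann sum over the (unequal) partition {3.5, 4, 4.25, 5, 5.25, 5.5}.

Subinterval widths: 0.5, 0.25, 0.75, 0.25, 0.25.
Right endpoints: 4, 4.25, 5, 5.25, 5.5.
f(4) = 75, f(4.25) = 85.3125, f(5) = 120, f(5.25) = 132.8125, f(5.5) = 146.25.
Sum = Σ Δu_i · f(u_i).
Sum = 218.59375.

218.59375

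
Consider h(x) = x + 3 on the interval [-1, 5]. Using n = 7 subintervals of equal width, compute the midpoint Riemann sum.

Δx = (5 − (-1))/7 = 6/7.
Midpoints: -4/7, 2/7, 8/7, 2, 20/7, 26/7, 32/7.
h(-4/7) = 17/7, h(2/7) = 23/7, h(8/7) = 29/7, h(2) = 5, h(20/7) = 41/7, h(26/7) = 47/7, h(32/7) = 53/7.
Sum = Δx · [h(-4/7) + h(2/7) + h(8/7) + ...].
Sum = 30.

30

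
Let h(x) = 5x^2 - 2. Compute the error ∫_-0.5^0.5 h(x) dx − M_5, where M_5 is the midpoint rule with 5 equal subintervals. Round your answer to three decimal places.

Exact integral: ∫_-0.5^0.5 h(x) dx ≈ -1.58333.
M_5 = -1.6.
Error ≈ -1.58333 − (-1.6) ≈ 0.017.

0.017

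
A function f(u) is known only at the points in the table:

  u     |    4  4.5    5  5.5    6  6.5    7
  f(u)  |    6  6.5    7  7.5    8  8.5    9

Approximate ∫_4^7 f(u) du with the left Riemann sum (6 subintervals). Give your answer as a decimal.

21.75

Δu = 0.5.
Sum = 0.5·[6 + 6.5 + 7 + 7.5 + 8 + 8.5] = 21.75.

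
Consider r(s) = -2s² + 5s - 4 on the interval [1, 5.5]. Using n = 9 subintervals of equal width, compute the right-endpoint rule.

Δs = (5.5 − 1)/9 = 0.5.
Right endpoints: 1.5, 2, 2.5, 3, 3.5, 4, 4.5, 5, 5.5.
r(1.5) = -1, r(2) = -2, r(2.5) = -4, r(3) = -7, r(3.5) = -11, r(4) = -16, r(4.5) = -22, r(5) = -29, r(5.5) = -37.
Sum = Δs · [r(1.5) + r(2) + r(2.5) + ...].
Sum = -64.5.

-64.5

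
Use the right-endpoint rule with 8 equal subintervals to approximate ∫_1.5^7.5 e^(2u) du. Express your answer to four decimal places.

3155931.4565

Δu = (7.5 − 1.5)/8 = 0.75.
Right endpoints: 2.25, 3, 3.75, 4.5, 5.25, 6, 6.75, 7.5.
f(2.25) ≈ 90.0171, f(3) ≈ 403.4288, f(3.75) ≈ 1808.0424, f(4.5) ≈ 8103.0839, f(5.25) ≈ 36315.5027, f(6) ≈ 162754.7914, f(6.75) ≈ 729416.3698, f(7.5) ≈ 3269017.3725.
Sum = Δu · [f(2.25) + f(3) + f(3.75) + ...].
Sum ≈ 3155931.4565.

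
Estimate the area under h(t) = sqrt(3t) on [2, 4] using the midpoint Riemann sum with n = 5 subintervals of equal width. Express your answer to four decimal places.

Δt = (4 − 2)/5 = 0.4.
Midpoints: 2.2, 2.6, 3, 3.4, 3.8.
h(2.2) ≈ 2.5690, h(2.6) ≈ 2.7928, h(3) ≈ 3.0000, h(3.4) ≈ 3.1937, h(3.8) ≈ 3.3764.
Sum = Δt · [h(2.2) + h(2.6) + h(3) + h(3.4) + h(3.8)].
Sum ≈ 5.9728.

5.9728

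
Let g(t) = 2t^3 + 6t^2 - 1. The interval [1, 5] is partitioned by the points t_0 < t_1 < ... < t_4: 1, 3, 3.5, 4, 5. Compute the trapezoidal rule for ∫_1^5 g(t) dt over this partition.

586.625

Subinterval widths: 2, 0.5, 0.5, 1.
g(1) = 7, g(3) = 107, g(3.5) = 158.25, g(4) = 223, g(5) = 399.
On each subinterval the trapezoid contributes (Δt_i/2)·[g(t_{i-1}) + g(t_i)].
Sum = 586.625.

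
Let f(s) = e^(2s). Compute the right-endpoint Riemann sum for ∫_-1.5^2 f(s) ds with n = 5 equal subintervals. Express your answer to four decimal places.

50.6818

Δs = (2 − (-1.5))/5 = 0.7.
Right endpoints: -0.8, -0.1, 0.6, 1.3, 2.
f(-0.8) ≈ 0.2019, f(-0.1) ≈ 0.8187, f(0.6) ≈ 3.3201, f(1.3) ≈ 13.4637, f(2) ≈ 54.5982.
Sum = Δs · [f(-0.8) + f(-0.1) + f(0.6) + f(1.3) + f(2)].
Sum ≈ 50.6818.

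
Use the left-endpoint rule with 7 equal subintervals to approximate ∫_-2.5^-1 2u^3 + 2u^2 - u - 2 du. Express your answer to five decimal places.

Δu = (-1 − (-2.5))/7 = 3/14.
Left endpoints: -2.5, -16/7, -29/14, -13/7, -23/14, -10/7, -17/14.
f(-2.5) = -18.25, f(-16/7) = -4510/343, f(-29/14) = -12517/1372, f(-13/7) = -2077/343, f(-23/14) = -5251/1372, f(-10/7) = -796/343, f(-17/14) = -1945/1372.
Sum = Δu · [f(-2.5) + f(-16/7) + f(-29/14) + ...].
Sum ≈ -11.60204.

-11.60204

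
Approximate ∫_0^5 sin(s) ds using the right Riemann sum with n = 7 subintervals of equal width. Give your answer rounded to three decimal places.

Δs = (5 − 0)/7 = 5/7.
Right endpoints: 5/7, 10/7, 15/7, 20/7, 25/7, 30/7, 5.
f(5/7) ≈ 0.655, f(10/7) ≈ 0.990, f(15/7) ≈ 0.841, f(20/7) ≈ 0.281, f(25/7) ≈ -0.417, f(30/7) ≈ -0.910, f(5) ≈ -0.959.
Sum = Δs · [f(5/7) + f(10/7) + f(15/7) + ...].
Sum ≈ 0.343.

0.343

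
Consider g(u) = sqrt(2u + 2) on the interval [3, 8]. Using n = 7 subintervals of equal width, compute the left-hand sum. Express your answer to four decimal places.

17.4033

Δu = (8 − 3)/7 = 5/7.
Left endpoints: 3, 26/7, 31/7, 36/7, 41/7, 46/7, 51/7.
g(3) ≈ 2.8284, g(26/7) ≈ 3.0706, g(31/7) ≈ 3.2950, g(36/7) ≈ 3.5051, g(41/7) ≈ 3.7033, g(46/7) ≈ 3.8914, g(51/7) ≈ 4.0708.
Sum = Δu · [g(3) + g(26/7) + g(31/7) + ...].
Sum ≈ 17.4033.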